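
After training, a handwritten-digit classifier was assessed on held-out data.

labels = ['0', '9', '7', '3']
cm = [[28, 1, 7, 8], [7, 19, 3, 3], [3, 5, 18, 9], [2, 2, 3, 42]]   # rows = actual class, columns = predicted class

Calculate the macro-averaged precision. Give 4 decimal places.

0.6654

Per-class precision (TP/(TP+FP)):
  0: TP=28, FP=7+3+2=12 → 28/40 = 0.70000
  9: TP=19, FP=1+5+2=8 → 19/27 = 0.70370
  7: TP=18, FP=7+3+3=13 → 18/31 = 0.58065
  3: TP=42, FP=8+3+9=20 → 42/62 = 0.67742
Macro-precision = mean = (0.70000 + 0.70370 + 0.58065 + 0.67742) / 4 = 0.6654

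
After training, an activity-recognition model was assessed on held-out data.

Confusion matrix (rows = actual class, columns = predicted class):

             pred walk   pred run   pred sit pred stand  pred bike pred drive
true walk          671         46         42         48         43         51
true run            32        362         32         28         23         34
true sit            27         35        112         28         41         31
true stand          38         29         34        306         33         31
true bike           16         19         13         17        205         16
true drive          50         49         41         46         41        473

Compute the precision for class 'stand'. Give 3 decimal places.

0.647

Take TP from the diagonal, FP from the rest of the 'stand' prediction marginal, FN from the rest of the 'stand' actual marginal.
precision = TP/(TP+FP).
stand: TP=306, FP=48+28+28+17+46=167 → 306/473 = 0.6469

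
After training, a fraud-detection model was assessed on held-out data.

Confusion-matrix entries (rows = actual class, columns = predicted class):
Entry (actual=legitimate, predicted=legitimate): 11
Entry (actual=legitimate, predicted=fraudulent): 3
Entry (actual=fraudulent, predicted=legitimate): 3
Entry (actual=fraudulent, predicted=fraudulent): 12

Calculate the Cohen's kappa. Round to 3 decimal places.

Observed agreement pₒ = trace/N = 23/29 = 0.7931
Expected agreement pₑ = Σ (rowᵢ·colᵢ)/N² = (14·14 + 15·15)/29² = 0.5006
κ = (pₒ − pₑ)/(1 − pₑ) = (0.7931 − 0.5006)/(1 − 0.5006) = 0.586

0.586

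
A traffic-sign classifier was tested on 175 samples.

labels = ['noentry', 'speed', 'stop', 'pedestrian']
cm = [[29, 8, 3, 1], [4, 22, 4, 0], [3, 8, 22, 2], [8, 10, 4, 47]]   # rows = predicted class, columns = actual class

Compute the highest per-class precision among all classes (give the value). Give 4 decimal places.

Per-class precision (TP/(TP+FP)):
  noentry: TP=29, FP=8+3+1=12 → 29/41 = 0.70732
  speed: TP=22, FP=4+4+0=8 → 22/30 = 0.73333
  stop: TP=22, FP=3+8+2=13 → 22/35 = 0.62857
  pedestrian: TP=47, FP=8+10+4=22 → 47/69 = 0.68116
Highest is class 'speed' with precision = 0.7333.

0.7333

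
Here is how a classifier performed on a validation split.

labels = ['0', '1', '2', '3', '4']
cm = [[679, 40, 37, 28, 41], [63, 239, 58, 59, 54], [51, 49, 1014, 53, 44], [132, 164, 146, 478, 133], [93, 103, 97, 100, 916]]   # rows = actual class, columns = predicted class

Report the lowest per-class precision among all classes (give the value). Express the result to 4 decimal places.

Per-class precision (TP/(TP+FP)):
  0: TP=679, FP=63+51+132+93=339 → 679/1018 = 0.66699
  1: TP=239, FP=40+49+164+103=356 → 239/595 = 0.40168
  2: TP=1014, FP=37+58+146+97=338 → 1014/1352 = 0.75000
  3: TP=478, FP=28+59+53+100=240 → 478/718 = 0.66574
  4: TP=916, FP=41+54+44+133=272 → 916/1188 = 0.77104
Lowest is class '1' with precision = 0.4017.

0.4017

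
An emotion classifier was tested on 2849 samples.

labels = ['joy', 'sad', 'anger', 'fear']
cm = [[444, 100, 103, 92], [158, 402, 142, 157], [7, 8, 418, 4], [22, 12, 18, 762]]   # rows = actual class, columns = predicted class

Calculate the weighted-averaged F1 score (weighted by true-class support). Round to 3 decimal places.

0.696

Per-class F1 score (2·TP/(2·TP+FP+FN)):
  joy: TP=444, FP=158+7+22=187, FN=100+103+92=295 → 888/1370 = 0.6482
  sad: TP=402, FP=100+8+12=120, FN=158+142+157=457 → 804/1381 = 0.5822
  anger: TP=418, FP=103+142+18=263, FN=7+8+4=19 → 836/1118 = 0.7478
  fear: TP=762, FP=92+157+4=253, FN=22+12+18=52 → 1524/1829 = 0.8332
Weighted-F1 score = Σ (supportᵢ/N)·F1 scoreᵢ with N=2849: (739/2849)·0.6482 + (859/2849)·0.5822 + (437/2849)·0.7478 + (814/2849)·0.8332 = 0.696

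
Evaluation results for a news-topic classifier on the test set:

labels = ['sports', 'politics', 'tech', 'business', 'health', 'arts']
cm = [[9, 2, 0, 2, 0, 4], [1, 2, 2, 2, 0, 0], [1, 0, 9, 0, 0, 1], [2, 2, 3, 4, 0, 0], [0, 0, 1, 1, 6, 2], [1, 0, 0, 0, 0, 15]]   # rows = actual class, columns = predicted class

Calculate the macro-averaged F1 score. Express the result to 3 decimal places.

Per-class F1 score (2·TP/(2·TP+FP+FN)):
  sports: TP=9, FP=1+1+2+0+1=5, FN=2+0+2+0+4=8 → 18/31 = 0.5806
  politics: TP=2, FP=2+0+2+0+0=4, FN=1+2+2+0+0=5 → 4/13 = 0.3077
  tech: TP=9, FP=0+2+3+1+0=6, FN=1+0+0+0+1=2 → 18/26 = 0.6923
  business: TP=4, FP=2+2+0+1+0=5, FN=2+2+3+0+0=7 → 8/20 = 0.4000
  health: TP=6, FP=0+0+0+0+0=0, FN=0+0+1+1+2=4 → 12/16 = 0.7500
  arts: TP=15, FP=4+0+1+0+2=7, FN=1+0+0+0+0=1 → 30/38 = 0.7895
Macro-F1 score = mean = (0.5806 + 0.3077 + 0.6923 + 0.4000 + 0.7500 + 0.7895) / 6 = 0.587

0.587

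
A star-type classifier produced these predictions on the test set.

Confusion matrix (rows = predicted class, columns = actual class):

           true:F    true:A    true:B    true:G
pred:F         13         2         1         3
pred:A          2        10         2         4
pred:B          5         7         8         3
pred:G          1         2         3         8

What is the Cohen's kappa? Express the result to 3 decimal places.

0.372

Observed agreement pₒ = trace/N = 39/74 = 0.5270
Expected agreement pₑ = Σ (rowᵢ·colᵢ)/N² = (21·19 + 21·18 + 14·23 + 18·14)/74² = 0.2467
κ = (pₒ − pₑ)/(1 − pₑ) = (0.5270 − 0.2467)/(1 − 0.2467) = 0.372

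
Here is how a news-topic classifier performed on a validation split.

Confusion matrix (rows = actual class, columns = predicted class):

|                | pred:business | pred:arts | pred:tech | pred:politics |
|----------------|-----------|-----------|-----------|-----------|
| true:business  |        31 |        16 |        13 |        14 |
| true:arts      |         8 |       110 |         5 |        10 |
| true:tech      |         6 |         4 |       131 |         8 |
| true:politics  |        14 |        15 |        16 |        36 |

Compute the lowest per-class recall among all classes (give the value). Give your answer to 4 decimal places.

0.4189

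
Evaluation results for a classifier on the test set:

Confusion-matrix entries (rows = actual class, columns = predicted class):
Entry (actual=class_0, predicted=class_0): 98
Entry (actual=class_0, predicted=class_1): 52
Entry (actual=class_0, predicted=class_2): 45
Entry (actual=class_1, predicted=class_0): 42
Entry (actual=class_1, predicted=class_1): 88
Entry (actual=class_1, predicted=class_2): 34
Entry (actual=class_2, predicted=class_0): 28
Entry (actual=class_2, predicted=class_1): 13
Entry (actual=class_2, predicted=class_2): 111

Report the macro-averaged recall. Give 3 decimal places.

0.590

Per-class recall (TP/(TP+FN)):
  class_0: TP=98, FN=52+45=97 → 98/195 = 0.5026
  class_1: TP=88, FN=42+34=76 → 88/164 = 0.5366
  class_2: TP=111, FN=28+13=41 → 111/152 = 0.7303
Macro-recall = mean = (0.5026 + 0.5366 + 0.7303) / 3 = 0.590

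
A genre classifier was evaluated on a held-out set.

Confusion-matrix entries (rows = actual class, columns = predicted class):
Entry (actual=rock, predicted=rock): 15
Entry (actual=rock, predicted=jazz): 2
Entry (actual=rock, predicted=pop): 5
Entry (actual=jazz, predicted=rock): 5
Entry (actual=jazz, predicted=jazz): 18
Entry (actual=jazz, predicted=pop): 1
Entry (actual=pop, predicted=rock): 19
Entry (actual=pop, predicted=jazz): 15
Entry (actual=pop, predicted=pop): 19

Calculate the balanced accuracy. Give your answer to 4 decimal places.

0.5968

Balanced accuracy = mean of per-class recall.
  rock: recall = 15/22 = 0.68182
  jazz: recall = 18/24 = 0.75000
  pop: recall = 19/53 = 0.35849
Mean = (0.68182 + 0.75000 + 0.35849) / 3 = 0.5968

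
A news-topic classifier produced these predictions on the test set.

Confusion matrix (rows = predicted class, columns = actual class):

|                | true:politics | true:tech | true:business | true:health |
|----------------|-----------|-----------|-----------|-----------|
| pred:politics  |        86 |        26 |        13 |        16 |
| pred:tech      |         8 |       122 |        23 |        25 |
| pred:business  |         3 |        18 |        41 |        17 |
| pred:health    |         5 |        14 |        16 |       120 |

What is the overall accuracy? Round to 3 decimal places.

Accuracy = trace / total = (86+122+41+120=369) / 553 = 369/553 = 0.667

0.667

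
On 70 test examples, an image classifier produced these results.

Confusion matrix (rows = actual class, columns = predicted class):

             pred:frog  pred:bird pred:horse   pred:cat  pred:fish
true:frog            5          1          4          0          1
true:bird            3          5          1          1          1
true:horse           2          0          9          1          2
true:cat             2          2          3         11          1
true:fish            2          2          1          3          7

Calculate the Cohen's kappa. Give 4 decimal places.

Observed agreement pₒ = trace/N = 37/70 = 0.52857
Expected agreement pₑ = Σ (rowᵢ·colᵢ)/N² = (11·14 + 11·10 + 14·18 + 19·16 + 15·12)/70² = 0.20408
κ = (pₒ − pₑ)/(1 − pₑ) = (0.52857 − 0.20408)/(1 − 0.20408) = 0.4077

0.4077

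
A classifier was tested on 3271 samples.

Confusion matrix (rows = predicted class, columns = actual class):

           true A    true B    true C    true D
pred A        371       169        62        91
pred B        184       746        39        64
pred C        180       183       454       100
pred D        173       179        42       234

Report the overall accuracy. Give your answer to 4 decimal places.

0.5518

Accuracy = trace / total = (371+746+454+234=1805) / 3271 = 1805/3271 = 0.5518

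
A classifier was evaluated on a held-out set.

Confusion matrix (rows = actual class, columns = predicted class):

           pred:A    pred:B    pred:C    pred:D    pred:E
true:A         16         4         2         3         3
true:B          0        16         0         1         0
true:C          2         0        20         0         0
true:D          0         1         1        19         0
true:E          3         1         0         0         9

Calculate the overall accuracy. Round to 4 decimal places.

0.7921

Accuracy = trace / total = (16+16+20+19+9=80) / 101 = 80/101 = 0.7921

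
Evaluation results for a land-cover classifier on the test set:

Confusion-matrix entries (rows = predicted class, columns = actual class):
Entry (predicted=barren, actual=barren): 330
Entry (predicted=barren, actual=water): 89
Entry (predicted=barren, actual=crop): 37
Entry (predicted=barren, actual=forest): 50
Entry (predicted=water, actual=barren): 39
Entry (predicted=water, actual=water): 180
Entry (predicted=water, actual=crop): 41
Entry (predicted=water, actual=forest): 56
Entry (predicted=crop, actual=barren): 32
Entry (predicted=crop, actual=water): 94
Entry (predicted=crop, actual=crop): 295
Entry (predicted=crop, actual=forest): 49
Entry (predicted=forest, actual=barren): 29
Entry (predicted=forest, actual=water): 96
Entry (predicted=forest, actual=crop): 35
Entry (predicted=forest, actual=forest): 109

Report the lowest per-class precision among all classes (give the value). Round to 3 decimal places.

Per-class precision (TP/(TP+FP)):
  barren: TP=330, FP=89+37+50=176 → 330/506 = 0.6522
  water: TP=180, FP=39+41+56=136 → 180/316 = 0.5696
  crop: TP=295, FP=32+94+49=175 → 295/470 = 0.6277
  forest: TP=109, FP=29+96+35=160 → 109/269 = 0.4052
Lowest is class 'forest' with precision = 0.405.

0.405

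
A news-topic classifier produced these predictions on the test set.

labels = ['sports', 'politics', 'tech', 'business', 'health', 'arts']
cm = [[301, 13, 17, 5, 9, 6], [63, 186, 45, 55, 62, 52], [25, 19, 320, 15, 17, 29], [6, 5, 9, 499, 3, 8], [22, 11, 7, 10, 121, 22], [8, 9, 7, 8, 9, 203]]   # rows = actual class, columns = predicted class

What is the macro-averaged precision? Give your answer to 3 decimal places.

0.715

Per-class precision (TP/(TP+FP)):
  sports: TP=301, FP=63+25+6+22+8=124 → 301/425 = 0.7082
  politics: TP=186, FP=13+19+5+11+9=57 → 186/243 = 0.7654
  tech: TP=320, FP=17+45+9+7+7=85 → 320/405 = 0.7901
  business: TP=499, FP=5+55+15+10+8=93 → 499/592 = 0.8429
  health: TP=121, FP=9+62+17+3+9=100 → 121/221 = 0.5475
  arts: TP=203, FP=6+52+29+8+22=117 → 203/320 = 0.6344
Macro-precision = mean = (0.7082 + 0.7654 + 0.7901 + 0.8429 + 0.5475 + 0.6344) / 6 = 0.715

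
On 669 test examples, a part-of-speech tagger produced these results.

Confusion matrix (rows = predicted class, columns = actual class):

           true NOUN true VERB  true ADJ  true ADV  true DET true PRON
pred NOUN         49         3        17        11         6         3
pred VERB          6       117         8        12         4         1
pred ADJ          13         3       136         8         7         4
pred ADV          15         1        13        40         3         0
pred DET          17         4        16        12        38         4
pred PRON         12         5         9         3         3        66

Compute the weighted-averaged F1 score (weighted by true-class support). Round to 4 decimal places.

Per-class F1 score (2·TP/(2·TP+FP+FN)):
  NOUN: TP=49, FP=3+17+11+6+3=40, FN=6+13+15+17+12=63 → 98/201 = 0.48756
  VERB: TP=117, FP=6+8+12+4+1=31, FN=3+3+1+4+5=16 → 234/281 = 0.83274
  ADJ: TP=136, FP=13+3+8+7+4=35, FN=17+8+13+16+9=63 → 272/370 = 0.73514
  ADV: TP=40, FP=15+1+13+3+0=32, FN=11+12+8+12+3=46 → 80/158 = 0.50633
  DET: TP=38, FP=17+4+16+12+4=53, FN=6+4+7+3+3=23 → 76/152 = 0.50000
  PRON: TP=66, FP=12+5+9+3+3=32, FN=3+1+4+0+4=12 → 132/176 = 0.75000
Weighted-F1 score = Σ (supportᵢ/N)·F1 scoreᵢ with N=669: (112/669)·0.48756 + (133/669)·0.83274 + (199/669)·0.73514 + (86/669)·0.50633 + (61/669)·0.50000 + (78/669)·0.75000 = 0.6640

0.6640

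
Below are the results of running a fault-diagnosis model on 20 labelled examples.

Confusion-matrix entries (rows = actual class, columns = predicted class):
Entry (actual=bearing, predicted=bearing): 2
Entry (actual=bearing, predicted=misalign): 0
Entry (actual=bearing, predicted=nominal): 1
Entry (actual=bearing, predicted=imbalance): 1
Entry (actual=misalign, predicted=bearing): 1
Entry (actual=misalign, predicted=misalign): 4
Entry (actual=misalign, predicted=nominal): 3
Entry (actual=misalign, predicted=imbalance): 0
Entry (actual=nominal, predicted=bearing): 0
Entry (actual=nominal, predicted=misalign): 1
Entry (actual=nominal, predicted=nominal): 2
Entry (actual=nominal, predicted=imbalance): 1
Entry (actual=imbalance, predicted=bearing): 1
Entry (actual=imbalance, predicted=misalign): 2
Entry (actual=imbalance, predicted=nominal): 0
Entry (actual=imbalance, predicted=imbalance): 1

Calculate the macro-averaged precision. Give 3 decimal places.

Per-class precision (TP/(TP+FP)):
  bearing: TP=2, FP=1+0+1=2 → 2/4 = 0.5000
  misalign: TP=4, FP=0+1+2=3 → 4/7 = 0.5714
  nominal: TP=2, FP=1+3+0=4 → 2/6 = 0.3333
  imbalance: TP=1, FP=1+0+1=2 → 1/3 = 0.3333
Macro-precision = mean = (0.5000 + 0.5714 + 0.3333 + 0.3333) / 4 = 0.435

0.435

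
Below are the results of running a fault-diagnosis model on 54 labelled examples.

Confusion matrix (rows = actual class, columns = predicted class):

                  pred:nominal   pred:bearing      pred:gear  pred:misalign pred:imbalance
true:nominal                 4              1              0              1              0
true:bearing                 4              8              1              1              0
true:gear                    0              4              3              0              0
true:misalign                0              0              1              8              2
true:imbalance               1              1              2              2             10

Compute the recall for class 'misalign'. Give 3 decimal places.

0.727

Take TP from the diagonal, FP from the rest of the 'misalign' prediction marginal, FN from the rest of the 'misalign' actual marginal.
recall = TP/(TP+FN).
misalign: TP=8, FN=0+0+1+2=3 → 8/11 = 0.7273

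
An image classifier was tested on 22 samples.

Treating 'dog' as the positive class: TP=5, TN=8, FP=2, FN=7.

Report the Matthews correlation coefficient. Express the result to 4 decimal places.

0.2316

MCC = (TP·TN − FP·FN) / √((TP+FP)(TP+FN)(TN+FP)(TN+FN))
Numerator = 5·8 − 2·7 = 26
Denominator = √(7·12·10·15) = √12600 = 112.2497
MCC = 26 / 112.2497 = 0.2316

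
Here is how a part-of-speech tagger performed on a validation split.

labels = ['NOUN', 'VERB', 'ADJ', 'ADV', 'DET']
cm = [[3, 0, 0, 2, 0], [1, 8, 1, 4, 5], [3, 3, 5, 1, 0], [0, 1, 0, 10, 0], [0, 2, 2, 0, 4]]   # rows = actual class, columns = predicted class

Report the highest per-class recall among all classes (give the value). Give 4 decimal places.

0.9091

Per-class recall (TP/(TP+FN)):
  NOUN: TP=3, FN=0+0+2+0=2 → 3/5 = 0.60000
  VERB: TP=8, FN=1+1+4+5=11 → 8/19 = 0.42105
  ADJ: TP=5, FN=3+3+1+0=7 → 5/12 = 0.41667
  ADV: TP=10, FN=0+1+0+0=1 → 10/11 = 0.90909
  DET: TP=4, FN=0+2+2+0=4 → 4/8 = 0.50000
Highest is class 'ADV' with recall = 0.9091.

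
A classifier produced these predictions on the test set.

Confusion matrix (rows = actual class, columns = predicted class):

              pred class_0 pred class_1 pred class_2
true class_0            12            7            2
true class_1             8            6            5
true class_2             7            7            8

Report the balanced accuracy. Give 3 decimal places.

Balanced accuracy = mean of per-class recall.
  class_0: recall = 12/21 = 0.5714
  class_1: recall = 6/19 = 0.3158
  class_2: recall = 8/22 = 0.3636
Mean = (0.5714 + 0.3158 + 0.3636) / 3 = 0.417

0.417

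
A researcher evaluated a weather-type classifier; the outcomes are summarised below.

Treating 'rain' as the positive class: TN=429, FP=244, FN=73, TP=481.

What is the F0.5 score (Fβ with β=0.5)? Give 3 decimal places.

0.696

Fβ = (1+β²)·TP / ((1+β²)·TP + β²·FN + FP), with β²=1/4
= 1.25·481 / (1.25·481 + 0.25·73 + 244) = 0.696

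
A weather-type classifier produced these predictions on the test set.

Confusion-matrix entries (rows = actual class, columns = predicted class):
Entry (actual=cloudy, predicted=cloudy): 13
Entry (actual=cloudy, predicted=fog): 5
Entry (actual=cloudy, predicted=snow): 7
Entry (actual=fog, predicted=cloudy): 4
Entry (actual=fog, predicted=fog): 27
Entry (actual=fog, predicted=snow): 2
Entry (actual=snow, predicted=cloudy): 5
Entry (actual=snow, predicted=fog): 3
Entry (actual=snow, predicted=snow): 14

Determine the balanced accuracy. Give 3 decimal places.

0.658

Balanced accuracy = mean of per-class recall.
  cloudy: recall = 13/25 = 0.5200
  fog: recall = 27/33 = 0.8182
  snow: recall = 14/22 = 0.6364
Mean = (0.5200 + 0.8182 + 0.6364) / 3 = 0.658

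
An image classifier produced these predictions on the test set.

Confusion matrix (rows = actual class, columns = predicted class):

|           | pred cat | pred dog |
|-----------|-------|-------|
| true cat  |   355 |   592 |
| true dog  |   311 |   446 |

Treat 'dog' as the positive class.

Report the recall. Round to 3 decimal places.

0.589

Recall = TP/(TP+FN) = 446/(446+311) = 446/757 = 0.589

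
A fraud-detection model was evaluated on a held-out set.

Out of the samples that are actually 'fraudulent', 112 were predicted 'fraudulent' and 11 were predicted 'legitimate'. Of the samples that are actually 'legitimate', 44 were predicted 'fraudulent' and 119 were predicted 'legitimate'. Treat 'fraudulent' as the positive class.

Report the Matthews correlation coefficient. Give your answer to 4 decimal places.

0.6370

MCC = (TP·TN − FP·FN) / √((TP+FP)(TP+FN)(TN+FP)(TN+FN))
Numerator = 112·119 − 44·11 = 12844
Denominator = √(156·123·163·130) = √406593720 = 20164.1692
MCC = 12844 / 20164.1692 = 0.6370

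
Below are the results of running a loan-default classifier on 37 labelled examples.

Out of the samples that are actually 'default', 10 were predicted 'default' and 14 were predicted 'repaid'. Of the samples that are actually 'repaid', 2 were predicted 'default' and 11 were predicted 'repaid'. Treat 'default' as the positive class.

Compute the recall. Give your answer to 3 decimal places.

Recall = TP/(TP+FN) = 10/(10+14) = 10/24 = 0.417

0.417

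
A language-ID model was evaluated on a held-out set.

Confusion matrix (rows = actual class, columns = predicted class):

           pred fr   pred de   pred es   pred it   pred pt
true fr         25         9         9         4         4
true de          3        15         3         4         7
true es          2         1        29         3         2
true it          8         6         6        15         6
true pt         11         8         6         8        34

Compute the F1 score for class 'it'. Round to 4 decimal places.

Take TP from the diagonal, FP from the rest of the 'it' prediction marginal, FN from the rest of the 'it' actual marginal.
F1 score = 2·TP/(2·TP+FP+FN).
it: TP=15, FP=4+4+3+8=19, FN=8+6+6+6=26 → 30/75 = 0.40000

0.4000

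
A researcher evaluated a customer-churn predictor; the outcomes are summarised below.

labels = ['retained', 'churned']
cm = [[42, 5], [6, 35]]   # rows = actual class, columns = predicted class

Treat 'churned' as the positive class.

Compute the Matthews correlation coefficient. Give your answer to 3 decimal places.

0.749

MCC = (TP·TN − FP·FN) / √((TP+FP)(TP+FN)(TN+FP)(TN+FN))
Numerator = 35·42 − 5·6 = 1440
Denominator = √(40·41·47·48) = √3699840 = 1923.4968
MCC = 1440 / 1923.4968 = 0.749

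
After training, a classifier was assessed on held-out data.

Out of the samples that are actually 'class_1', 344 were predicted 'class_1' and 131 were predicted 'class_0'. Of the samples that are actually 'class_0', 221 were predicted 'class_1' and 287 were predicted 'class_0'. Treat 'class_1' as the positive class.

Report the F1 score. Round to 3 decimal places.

Precision = TP/(TP+FP) = 344/565 = 0.6088
Recall = TP/(TP+FN) = 344/475 = 0.7242
F1 = 2·TP/(2·TP+FP+FN) = 688/1040 = 0.662

0.662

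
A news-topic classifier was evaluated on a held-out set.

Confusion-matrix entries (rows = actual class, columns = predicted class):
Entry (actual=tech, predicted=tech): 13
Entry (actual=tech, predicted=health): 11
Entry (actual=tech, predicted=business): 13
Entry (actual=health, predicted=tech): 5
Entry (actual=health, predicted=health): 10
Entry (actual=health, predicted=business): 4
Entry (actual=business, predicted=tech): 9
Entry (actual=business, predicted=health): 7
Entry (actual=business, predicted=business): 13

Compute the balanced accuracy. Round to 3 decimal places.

0.442

Balanced accuracy = mean of per-class recall.
  tech: recall = 13/37 = 0.3514
  health: recall = 10/19 = 0.5263
  business: recall = 13/29 = 0.4483
Mean = (0.3514 + 0.5263 + 0.4483) / 3 = 0.442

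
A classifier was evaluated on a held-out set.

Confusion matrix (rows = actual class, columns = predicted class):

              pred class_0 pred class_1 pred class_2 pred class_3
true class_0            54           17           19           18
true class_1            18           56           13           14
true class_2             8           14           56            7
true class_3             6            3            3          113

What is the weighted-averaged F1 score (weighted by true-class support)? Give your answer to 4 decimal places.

0.6573

Per-class F1 score (2·TP/(2·TP+FP+FN)):
  class_0: TP=54, FP=18+8+6=32, FN=17+19+18=54 → 108/194 = 0.55670
  class_1: TP=56, FP=17+14+3=34, FN=18+13+14=45 → 112/191 = 0.58639
  class_2: TP=56, FP=19+13+3=35, FN=8+14+7=29 → 112/176 = 0.63636
  class_3: TP=113, FP=18+14+7=39, FN=6+3+3=12 → 226/277 = 0.81588
Weighted-F1 score = Σ (supportᵢ/N)·F1 scoreᵢ with N=419: (108/419)·0.55670 + (101/419)·0.58639 + (85/419)·0.63636 + (125/419)·0.81588 = 0.6573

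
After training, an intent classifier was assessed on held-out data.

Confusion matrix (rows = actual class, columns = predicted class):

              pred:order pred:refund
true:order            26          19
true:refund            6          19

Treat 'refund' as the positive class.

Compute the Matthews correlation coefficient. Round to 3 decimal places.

0.325

MCC = (TP·TN − FP·FN) / √((TP+FP)(TP+FN)(TN+FP)(TN+FN))
Numerator = 19·26 − 19·6 = 380
Denominator = √(38·25·45·32) = √1368000 = 1169.6153
MCC = 380 / 1169.6153 = 0.325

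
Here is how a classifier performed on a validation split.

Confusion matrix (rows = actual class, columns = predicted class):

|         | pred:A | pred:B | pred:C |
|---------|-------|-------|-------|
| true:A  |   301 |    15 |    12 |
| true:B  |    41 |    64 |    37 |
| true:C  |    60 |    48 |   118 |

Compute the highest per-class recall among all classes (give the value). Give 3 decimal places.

Per-class recall (TP/(TP+FN)):
  A: TP=301, FN=15+12=27 → 301/328 = 0.9177
  B: TP=64, FN=41+37=78 → 64/142 = 0.4507
  C: TP=118, FN=60+48=108 → 118/226 = 0.5221
Highest is class 'A' with recall = 0.918.

0.918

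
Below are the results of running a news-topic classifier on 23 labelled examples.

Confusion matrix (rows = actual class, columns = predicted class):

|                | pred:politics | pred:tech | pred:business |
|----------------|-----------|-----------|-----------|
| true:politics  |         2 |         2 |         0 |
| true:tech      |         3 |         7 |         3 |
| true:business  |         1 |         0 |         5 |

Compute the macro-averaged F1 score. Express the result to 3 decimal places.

Per-class F1 score (2·TP/(2·TP+FP+FN)):
  politics: TP=2, FP=3+1=4, FN=2+0=2 → 4/10 = 0.4000
  tech: TP=7, FP=2+0=2, FN=3+3=6 → 14/22 = 0.6364
  business: TP=5, FP=0+3=3, FN=1+0=1 → 10/14 = 0.7143
Macro-F1 score = mean = (0.4000 + 0.6364 + 0.7143) / 3 = 0.584

0.584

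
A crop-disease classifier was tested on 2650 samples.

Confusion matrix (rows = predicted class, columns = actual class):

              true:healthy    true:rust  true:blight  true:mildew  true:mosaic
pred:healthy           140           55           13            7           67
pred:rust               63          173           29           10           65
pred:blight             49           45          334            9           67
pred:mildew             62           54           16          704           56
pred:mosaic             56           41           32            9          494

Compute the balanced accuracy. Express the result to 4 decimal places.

Balanced accuracy = mean of per-class recall.
  healthy: recall = 140/370 = 0.37838
  rust: recall = 173/368 = 0.47011
  blight: recall = 334/424 = 0.78774
  mildew: recall = 704/739 = 0.95264
  mosaic: recall = 494/749 = 0.65955
Mean = (0.37838 + 0.47011 + 0.78774 + 0.95264 + 0.65955) / 5 = 0.6497

0.6497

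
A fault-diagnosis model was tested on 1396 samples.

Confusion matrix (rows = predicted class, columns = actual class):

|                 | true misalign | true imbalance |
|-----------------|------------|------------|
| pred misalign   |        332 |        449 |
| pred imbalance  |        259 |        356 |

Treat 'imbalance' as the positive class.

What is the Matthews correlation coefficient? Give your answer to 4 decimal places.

MCC = (TP·TN − FP·FN) / √((TP+FP)(TP+FN)(TN+FP)(TN+FN))
Numerator = 356·332 − 259·449 = 1901
Denominator = √(615·805·591·781) = √228512262825 = 478029.5627
MCC = 1901 / 478029.5627 = 0.0040

0.0040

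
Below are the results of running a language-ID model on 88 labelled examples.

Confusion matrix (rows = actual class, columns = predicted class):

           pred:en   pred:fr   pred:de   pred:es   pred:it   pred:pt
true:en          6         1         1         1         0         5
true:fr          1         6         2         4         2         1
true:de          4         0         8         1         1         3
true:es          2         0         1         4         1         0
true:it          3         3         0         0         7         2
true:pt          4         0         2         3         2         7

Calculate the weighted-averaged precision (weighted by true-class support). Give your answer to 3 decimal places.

Per-class precision (TP/(TP+FP)):
  en: TP=6, FP=1+4+2+3+4=14 → 6/20 = 0.3000
  fr: TP=6, FP=1+0+0+3+0=4 → 6/10 = 0.6000
  de: TP=8, FP=1+2+1+0+2=6 → 8/14 = 0.5714
  es: TP=4, FP=1+4+1+0+3=9 → 4/13 = 0.3077
  it: TP=7, FP=0+2+1+1+2=6 → 7/13 = 0.5385
  pt: TP=7, FP=5+1+3+0+2=11 → 7/18 = 0.3889
Weighted-precision = Σ (supportᵢ/N)·precisionᵢ with N=88: (14/88)·0.3000 + (16/88)·0.6000 + (17/88)·0.5714 + (8/88)·0.3077 + (15/88)·0.5385 + (18/88)·0.3889 = 0.467

0.467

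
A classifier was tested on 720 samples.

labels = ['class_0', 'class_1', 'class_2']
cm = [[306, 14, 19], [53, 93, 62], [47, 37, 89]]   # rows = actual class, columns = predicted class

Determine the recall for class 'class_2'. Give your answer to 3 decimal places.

One-vs-rest for 'class_2': TP = diagonal; FP = other classes predicted 'class_2'; FN = 'class_2' predicted as other.
recall = TP/(TP+FN).
class_2: TP=89, FN=47+37=84 → 89/173 = 0.5145

0.514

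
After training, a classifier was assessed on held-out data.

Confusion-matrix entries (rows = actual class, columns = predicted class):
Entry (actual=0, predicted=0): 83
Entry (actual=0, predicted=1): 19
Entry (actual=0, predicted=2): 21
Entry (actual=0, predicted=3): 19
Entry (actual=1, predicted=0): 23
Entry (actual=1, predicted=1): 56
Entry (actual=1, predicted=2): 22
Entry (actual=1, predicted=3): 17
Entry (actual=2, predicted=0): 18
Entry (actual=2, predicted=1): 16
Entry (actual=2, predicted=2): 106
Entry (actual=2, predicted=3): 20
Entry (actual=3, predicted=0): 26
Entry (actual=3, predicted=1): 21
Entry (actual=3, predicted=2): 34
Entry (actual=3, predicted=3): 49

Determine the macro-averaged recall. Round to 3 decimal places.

Per-class recall (TP/(TP+FN)):
  0: TP=83, FN=19+21+19=59 → 83/142 = 0.5845
  1: TP=56, FN=23+22+17=62 → 56/118 = 0.4746
  2: TP=106, FN=18+16+20=54 → 106/160 = 0.6625
  3: TP=49, FN=26+21+34=81 → 49/130 = 0.3769
Macro-recall = mean = (0.5845 + 0.4746 + 0.6625 + 0.3769) / 4 = 0.525

0.525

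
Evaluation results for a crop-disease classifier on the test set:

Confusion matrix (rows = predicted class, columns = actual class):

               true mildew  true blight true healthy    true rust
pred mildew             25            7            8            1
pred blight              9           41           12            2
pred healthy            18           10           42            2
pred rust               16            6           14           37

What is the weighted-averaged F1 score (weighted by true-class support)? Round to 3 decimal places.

Per-class F1 score (2·TP/(2·TP+FP+FN)):
  mildew: TP=25, FP=7+8+1=16, FN=9+18+16=43 → 50/109 = 0.4587
  blight: TP=41, FP=9+12+2=23, FN=7+10+6=23 → 82/128 = 0.6406
  healthy: TP=42, FP=18+10+2=30, FN=8+12+14=34 → 84/148 = 0.5676
  rust: TP=37, FP=16+6+14=36, FN=1+2+2=5 → 74/115 = 0.6435
Weighted-F1 score = Σ (supportᵢ/N)·F1 scoreᵢ with N=250: (68/250)·0.4587 + (64/250)·0.6406 + (76/250)·0.5676 + (42/250)·0.6435 = 0.569

0.569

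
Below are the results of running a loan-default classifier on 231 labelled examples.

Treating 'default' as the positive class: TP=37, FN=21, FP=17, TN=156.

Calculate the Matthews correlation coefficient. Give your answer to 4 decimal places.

0.5529

MCC = (TP·TN − FP·FN) / √((TP+FP)(TP+FN)(TN+FP)(TN+FN))
Numerator = 37·156 − 17·21 = 5415
Denominator = √(54·58·173·177) = √95904972 = 9793.1084
MCC = 5415 / 9793.1084 = 0.5529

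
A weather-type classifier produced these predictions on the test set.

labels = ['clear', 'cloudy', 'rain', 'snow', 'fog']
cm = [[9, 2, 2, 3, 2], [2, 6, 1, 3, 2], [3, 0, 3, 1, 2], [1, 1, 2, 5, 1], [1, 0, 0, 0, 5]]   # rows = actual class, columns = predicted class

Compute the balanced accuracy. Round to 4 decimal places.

0.5190

Balanced accuracy = mean of per-class recall.
  clear: recall = 9/18 = 0.50000
  cloudy: recall = 6/14 = 0.42857
  rain: recall = 3/9 = 0.33333
  snow: recall = 5/10 = 0.50000
  fog: recall = 5/6 = 0.83333
Mean = (0.50000 + 0.42857 + 0.33333 + 0.50000 + 0.83333) / 5 = 0.5190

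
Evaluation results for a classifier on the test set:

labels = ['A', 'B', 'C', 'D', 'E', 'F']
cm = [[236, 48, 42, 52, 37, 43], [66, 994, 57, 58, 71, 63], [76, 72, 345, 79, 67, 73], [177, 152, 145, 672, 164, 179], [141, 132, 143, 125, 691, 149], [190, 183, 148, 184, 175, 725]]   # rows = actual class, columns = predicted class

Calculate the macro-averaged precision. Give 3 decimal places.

Per-class precision (TP/(TP+FP)):
  A: TP=236, FP=66+76+177+141+190=650 → 236/886 = 0.2664
  B: TP=994, FP=48+72+152+132+183=587 → 994/1581 = 0.6287
  C: TP=345, FP=42+57+145+143+148=535 → 345/880 = 0.3920
  D: TP=672, FP=52+58+79+125+184=498 → 672/1170 = 0.5744
  E: TP=691, FP=37+71+67+164+175=514 → 691/1205 = 0.5734
  F: TP=725, FP=43+63+73+179+149=507 → 725/1232 = 0.5885
Macro-precision = mean = (0.2664 + 0.6287 + 0.3920 + 0.5744 + 0.5734 + 0.5885) / 6 = 0.504

0.504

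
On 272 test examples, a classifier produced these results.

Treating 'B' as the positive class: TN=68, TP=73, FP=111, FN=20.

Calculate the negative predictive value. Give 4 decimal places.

0.7727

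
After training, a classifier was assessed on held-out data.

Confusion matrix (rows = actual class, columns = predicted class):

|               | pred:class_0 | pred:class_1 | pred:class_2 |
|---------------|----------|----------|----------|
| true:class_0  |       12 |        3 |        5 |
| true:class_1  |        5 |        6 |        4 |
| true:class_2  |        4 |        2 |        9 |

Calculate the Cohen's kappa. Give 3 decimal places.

Observed agreement pₒ = trace/N = 27/50 = 0.5400
Expected agreement pₑ = Σ (rowᵢ·colᵢ)/N² = (20·21 + 15·11 + 15·18)/50² = 0.3420
κ = (pₒ − pₑ)/(1 − pₑ) = (0.5400 − 0.3420)/(1 − 0.3420) = 0.301

0.301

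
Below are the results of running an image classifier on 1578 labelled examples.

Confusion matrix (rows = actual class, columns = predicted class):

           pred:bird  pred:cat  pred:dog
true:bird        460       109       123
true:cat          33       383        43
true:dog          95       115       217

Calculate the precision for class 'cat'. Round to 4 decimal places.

0.6310

One-vs-rest for 'cat': TP = diagonal; FP = other classes predicted 'cat'; FN = 'cat' predicted as other.
precision = TP/(TP+FP).
cat: TP=383, FP=109+115=224 → 383/607 = 0.63097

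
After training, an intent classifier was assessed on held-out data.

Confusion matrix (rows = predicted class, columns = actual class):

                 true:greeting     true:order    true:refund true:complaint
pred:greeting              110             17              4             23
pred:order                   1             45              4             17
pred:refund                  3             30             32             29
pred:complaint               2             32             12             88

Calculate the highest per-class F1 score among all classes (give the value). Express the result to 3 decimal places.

0.815

Per-class F1 score (2·TP/(2·TP+FP+FN)):
  greeting: TP=110, FP=17+4+23=44, FN=1+3+2=6 → 220/270 = 0.8148
  order: TP=45, FP=1+4+17=22, FN=17+30+32=79 → 90/191 = 0.4712
  refund: TP=32, FP=3+30+29=62, FN=4+4+12=20 → 64/146 = 0.4384
  complaint: TP=88, FP=2+32+12=46, FN=23+17+29=69 → 176/291 = 0.6048
Highest is class 'greeting' with F1 score = 0.815.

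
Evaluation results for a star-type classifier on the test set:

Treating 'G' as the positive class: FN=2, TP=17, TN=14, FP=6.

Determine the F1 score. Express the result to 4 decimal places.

Precision = TP/(TP+FP) = 17/23 = 0.7391
Recall = TP/(TP+FN) = 17/19 = 0.8947
F1 = 2·TP/(2·TP+FP+FN) = 34/42 = 0.8095

0.8095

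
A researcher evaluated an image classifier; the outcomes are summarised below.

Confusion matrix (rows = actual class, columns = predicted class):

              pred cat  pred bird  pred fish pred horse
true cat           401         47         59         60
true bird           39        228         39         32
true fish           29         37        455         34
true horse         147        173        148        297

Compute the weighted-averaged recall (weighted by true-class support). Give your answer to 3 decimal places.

Per-class recall (TP/(TP+FN)):
  cat: TP=401, FN=47+59+60=166 → 401/567 = 0.7072
  bird: TP=228, FN=39+39+32=110 → 228/338 = 0.6746
  fish: TP=455, FN=29+37+34=100 → 455/555 = 0.8198
  horse: TP=297, FN=147+173+148=468 → 297/765 = 0.3882
Weighted-recall = Σ (supportᵢ/N)·recallᵢ with N=2225: (567/2225)·0.7072 + (338/2225)·0.6746 + (555/2225)·0.8198 + (765/2225)·0.3882 = 0.621

0.621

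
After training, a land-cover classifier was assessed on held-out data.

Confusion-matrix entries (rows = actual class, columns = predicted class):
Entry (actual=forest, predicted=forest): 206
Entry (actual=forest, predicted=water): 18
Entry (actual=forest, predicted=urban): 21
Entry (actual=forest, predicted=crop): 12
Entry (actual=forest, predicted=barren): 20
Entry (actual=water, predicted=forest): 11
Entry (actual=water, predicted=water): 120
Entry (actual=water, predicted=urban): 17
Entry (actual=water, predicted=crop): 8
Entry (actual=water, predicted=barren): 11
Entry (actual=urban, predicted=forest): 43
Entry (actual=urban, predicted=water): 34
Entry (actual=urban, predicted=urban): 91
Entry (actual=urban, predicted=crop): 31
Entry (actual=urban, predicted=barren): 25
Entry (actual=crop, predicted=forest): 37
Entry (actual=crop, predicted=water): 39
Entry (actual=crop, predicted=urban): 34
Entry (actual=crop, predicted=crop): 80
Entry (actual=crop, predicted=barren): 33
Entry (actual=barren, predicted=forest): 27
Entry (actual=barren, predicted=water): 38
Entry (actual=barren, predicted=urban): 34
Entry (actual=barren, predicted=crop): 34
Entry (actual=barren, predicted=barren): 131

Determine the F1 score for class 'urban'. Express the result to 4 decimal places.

0.4323

Treat 'urban' as positive and all other classes as negative.
F1 score = 2·TP/(2·TP+FP+FN).
urban: TP=91, FP=21+17+34+34=106, FN=43+34+31+25=133 → 182/421 = 0.43230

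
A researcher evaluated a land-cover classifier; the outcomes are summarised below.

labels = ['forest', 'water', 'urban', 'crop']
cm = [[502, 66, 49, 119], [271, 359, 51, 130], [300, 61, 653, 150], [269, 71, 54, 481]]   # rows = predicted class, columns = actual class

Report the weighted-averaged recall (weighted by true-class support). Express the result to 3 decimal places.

0.556

Per-class recall (TP/(TP+FN)):
  forest: TP=502, FN=271+300+269=840 → 502/1342 = 0.3741
  water: TP=359, FN=66+61+71=198 → 359/557 = 0.6445
  urban: TP=653, FN=49+51+54=154 → 653/807 = 0.8092
  crop: TP=481, FN=119+130+150=399 → 481/880 = 0.5466
Weighted-recall = Σ (supportᵢ/N)·recallᵢ with N=3586: (1342/3586)·0.3741 + (557/3586)·0.6445 + (807/3586)·0.8092 + (880/3586)·0.5466 = 0.556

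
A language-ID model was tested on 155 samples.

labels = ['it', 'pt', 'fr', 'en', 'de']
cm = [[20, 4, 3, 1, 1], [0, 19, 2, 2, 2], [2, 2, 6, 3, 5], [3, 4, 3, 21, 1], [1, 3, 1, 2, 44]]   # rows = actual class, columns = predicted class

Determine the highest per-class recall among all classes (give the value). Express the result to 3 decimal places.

Per-class recall (TP/(TP+FN)):
  it: TP=20, FN=4+3+1+1=9 → 20/29 = 0.6897
  pt: TP=19, FN=0+2+2+2=6 → 19/25 = 0.7600
  fr: TP=6, FN=2+2+3+5=12 → 6/18 = 0.3333
  en: TP=21, FN=3+4+3+1=11 → 21/32 = 0.6563
  de: TP=44, FN=1+3+1+2=7 → 44/51 = 0.8627
Highest is class 'de' with recall = 0.863.

0.863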